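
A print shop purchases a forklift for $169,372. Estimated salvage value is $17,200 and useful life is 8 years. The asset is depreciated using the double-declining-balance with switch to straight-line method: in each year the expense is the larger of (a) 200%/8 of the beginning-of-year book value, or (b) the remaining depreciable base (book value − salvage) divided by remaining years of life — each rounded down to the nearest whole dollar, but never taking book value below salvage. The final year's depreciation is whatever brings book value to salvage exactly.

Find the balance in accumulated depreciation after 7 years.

Depreciable base = $169,372 − $17,200 = $152,172.
Year 1: DB = ⌊$169,372 × 200%/8⌋ = $42,343; SL = ⌊$152,172/8⌋ = $19,021 → take DB $42,343. Book value $127,029.
Year 2: DB = ⌊$127,029 × 200%/8⌋ = $31,757; SL = ⌊$109,829/7⌋ = $15,689 → take DB $31,757. Book value $95,272.
Year 3: DB = ⌊$95,272 × 200%/8⌋ = $23,818; SL = ⌊$78,072/6⌋ = $13,012 → take DB $23,818. Book value $71,454.
Year 4: DB = ⌊$71,454 × 200%/8⌋ = $17,863; SL = ⌊$54,254/5⌋ = $10,850 → take DB $17,863. Book value $53,591.
Year 5: DB = ⌊$53,591 × 200%/8⌋ = $13,397; SL = ⌊$36,391/4⌋ = $9,097 → take DB $13,397. Book value $40,194.
Year 6: DB = ⌊$40,194 × 200%/8⌋ = $10,048; SL = ⌊$22,994/3⌋ = $7,664 → take DB $10,048. Book value $30,146.
Year 7: DB = ⌊$30,146 × 200%/8⌋ = $7,536; SL = ⌊$12,946/2⌋ = $6,473 → take DB $7,536. Book value $22,610.
Accumulated through year 7 = $169,372 − $22,610 = $146,762.

$146,762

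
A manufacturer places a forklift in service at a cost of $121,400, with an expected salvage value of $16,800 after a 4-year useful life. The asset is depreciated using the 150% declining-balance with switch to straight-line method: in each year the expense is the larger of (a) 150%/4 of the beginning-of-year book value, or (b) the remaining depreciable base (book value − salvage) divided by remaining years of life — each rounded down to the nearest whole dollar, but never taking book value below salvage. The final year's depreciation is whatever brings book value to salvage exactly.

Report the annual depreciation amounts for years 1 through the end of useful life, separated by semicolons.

$45,525; $28,453; $17,783; $12,839

Depreciable base = $121,400 − $16,800 = $104,600.
Year 1: DB = ⌊$121,400 × 150%/4⌋ = $45,525; SL = ⌊$104,600/4⌋ = $26,150 → take DB $45,525. Book value $75,875.
Year 2: DB = ⌊$75,875 × 150%/4⌋ = $28,453; SL = ⌊$59,075/3⌋ = $19,691 → take DB $28,453. Book value $47,422.
Year 3: DB = ⌊$47,422 × 150%/4⌋ = $17,783; SL = ⌊$30,622/2⌋ = $15,311 → take DB $17,783. Book value $29,639.
Year 4 (final): $29,639 − $16,800 = $12,839. Book value $16,800.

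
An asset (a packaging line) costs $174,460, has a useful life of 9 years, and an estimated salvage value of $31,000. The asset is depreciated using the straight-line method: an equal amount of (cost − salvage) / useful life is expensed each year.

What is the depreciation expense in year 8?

$15,940

Depreciable base = $174,460 − $31,000 = $143,460.
Annual expense = $143,460 / 9 = $15,940.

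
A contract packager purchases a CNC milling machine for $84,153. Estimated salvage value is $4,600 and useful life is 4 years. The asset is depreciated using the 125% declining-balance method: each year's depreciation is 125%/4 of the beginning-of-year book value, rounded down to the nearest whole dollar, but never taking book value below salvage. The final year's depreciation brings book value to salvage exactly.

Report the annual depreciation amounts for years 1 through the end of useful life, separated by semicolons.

Depreciable base = $84,153 − $4,600 = $79,553.
Year 1: ⌊$84,153 × 125%/4⌋ = $26,297. Book value $57,856.
Year 2: ⌊$57,856 × 125%/4⌋ = $18,080. Book value $39,776.
Year 3: ⌊$39,776 × 125%/4⌋ = $12,430. Book value $27,346.
Year 4 (final): $27,346 − $4,600 = $22,746. Book value $4,600.

$26,297; $18,080; $12,430; $22,746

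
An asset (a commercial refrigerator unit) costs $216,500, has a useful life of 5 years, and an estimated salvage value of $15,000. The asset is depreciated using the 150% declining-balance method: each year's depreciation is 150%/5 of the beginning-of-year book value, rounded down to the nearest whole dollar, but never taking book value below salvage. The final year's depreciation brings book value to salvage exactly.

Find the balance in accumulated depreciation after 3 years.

$142,240

Depreciable base = $216,500 − $15,000 = $201,500.
Year 1: ⌊$216,500 × 150%/5⌋ = $64,950. Book value $151,550.
Year 2: ⌊$151,550 × 150%/5⌋ = $45,465. Book value $106,085.
Year 3: ⌊$106,085 × 150%/5⌋ = $31,825. Book value $74,260.
Accumulated through year 3 = $216,500 − $74,260 = $142,240.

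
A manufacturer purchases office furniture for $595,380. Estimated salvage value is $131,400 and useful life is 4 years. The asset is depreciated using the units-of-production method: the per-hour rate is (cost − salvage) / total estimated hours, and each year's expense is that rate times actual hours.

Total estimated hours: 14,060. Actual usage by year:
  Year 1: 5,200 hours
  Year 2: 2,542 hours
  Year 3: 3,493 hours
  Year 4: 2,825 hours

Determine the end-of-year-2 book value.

$339,894

Depreciable base = $595,380 − $131,400 = $463,980.
Rate = $463,980 / 14,060 hours = $33 per hour.
Year 1: 5,200 × $33 = $171,600. Book value $423,780.
Year 2: 2,542 × $33 = $83,886. Book value $339,894.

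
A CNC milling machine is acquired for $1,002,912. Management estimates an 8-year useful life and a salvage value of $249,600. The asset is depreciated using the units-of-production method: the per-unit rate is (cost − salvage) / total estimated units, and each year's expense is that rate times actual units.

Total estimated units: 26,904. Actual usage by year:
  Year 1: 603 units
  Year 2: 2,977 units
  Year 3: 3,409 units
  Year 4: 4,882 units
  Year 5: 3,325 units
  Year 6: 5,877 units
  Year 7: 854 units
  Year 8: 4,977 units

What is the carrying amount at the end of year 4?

Depreciable base = $1,002,912 − $249,600 = $753,312.
Rate = $753,312 / 26,904 units = $28 per unit.
Year 1: 603 × $28 = $16,884. Book value $986,028.
Year 2: 2,977 × $28 = $83,356. Book value $902,672.
Year 3: 3,409 × $28 = $95,452. Book value $807,220.
Year 4: 4,882 × $28 = $136,696. Book value $670,524.

$670,524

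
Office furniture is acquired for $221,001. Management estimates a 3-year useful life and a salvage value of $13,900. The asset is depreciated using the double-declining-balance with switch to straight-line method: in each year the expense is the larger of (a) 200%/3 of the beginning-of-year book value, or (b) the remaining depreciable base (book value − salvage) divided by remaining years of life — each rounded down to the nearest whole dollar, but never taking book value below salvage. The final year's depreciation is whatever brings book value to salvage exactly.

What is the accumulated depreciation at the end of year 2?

$196,445

Depreciable base = $221,001 − $13,900 = $207,101.
Year 1: DB = ⌊$221,001 × 200%/3⌋ = $147,334; SL = ⌊$207,101/3⌋ = $69,033 → take DB $147,334. Book value $73,667.
Year 2: DB = ⌊$73,667 × 200%/3⌋ = $49,111; SL = ⌊$59,767/2⌋ = $29,883 → take DB $49,111. Book value $24,556.
Accumulated through year 2 = $221,001 − $24,556 = $196,445.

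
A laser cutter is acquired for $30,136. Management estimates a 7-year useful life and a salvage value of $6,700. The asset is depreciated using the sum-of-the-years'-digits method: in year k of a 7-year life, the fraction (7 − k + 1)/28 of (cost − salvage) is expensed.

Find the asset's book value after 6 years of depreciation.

Depreciable base = $30,136 − $6,700 = $23,436.
Sum of the years' digits = 7+6+5+4+3+2+1 = 28.
Year 1: $23,436 × 7/28 = $5,859. Book value $24,277.
Year 2: $23,436 × 6/28 = $5,022. Book value $19,255.
Year 3: $23,436 × 5/28 = $4,185. Book value $15,070.
Year 4: $23,436 × 4/28 = $3,348. Book value $11,722.
Year 5: $23,436 × 3/28 = $2,511. Book value $9,211.
Year 6: $23,436 × 2/28 = $1,674. Book value $7,537.

$7,537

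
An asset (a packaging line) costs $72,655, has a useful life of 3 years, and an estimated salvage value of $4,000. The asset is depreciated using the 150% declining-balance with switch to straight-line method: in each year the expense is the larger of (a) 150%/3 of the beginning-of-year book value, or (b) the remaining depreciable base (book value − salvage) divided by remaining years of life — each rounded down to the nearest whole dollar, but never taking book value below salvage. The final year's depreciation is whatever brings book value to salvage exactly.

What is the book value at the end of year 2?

$18,164

Depreciable base = $72,655 − $4,000 = $68,655.
Year 1: DB = ⌊$72,655 × 150%/3⌋ = $36,327; SL = ⌊$68,655/3⌋ = $22,885 → take DB $36,327. Book value $36,328.
Year 2: DB = ⌊$36,328 × 150%/3⌋ = $18,164; SL = ⌊$32,328/2⌋ = $16,164 → take DB $18,164. Book value $18,164.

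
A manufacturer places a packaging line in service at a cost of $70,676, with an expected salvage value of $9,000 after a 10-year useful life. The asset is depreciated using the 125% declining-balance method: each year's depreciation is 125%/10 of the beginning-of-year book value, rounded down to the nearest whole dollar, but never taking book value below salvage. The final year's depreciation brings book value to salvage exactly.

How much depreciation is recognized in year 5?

Depreciable base = $70,676 − $9,000 = $61,676.
Year 1: ⌊$70,676 × 125%/10⌋ = $8,834. Book value $61,842.
Year 2: ⌊$61,842 × 125%/10⌋ = $7,730. Book value $54,112.
Year 3: ⌊$54,112 × 125%/10⌋ = $6,764. Book value $47,348.
Year 4: ⌊$47,348 × 125%/10⌋ = $5,918. Book value $41,430.
Year 5: ⌊$41,430 × 125%/10⌋ = $5,178. Book value $36,252.

$5,178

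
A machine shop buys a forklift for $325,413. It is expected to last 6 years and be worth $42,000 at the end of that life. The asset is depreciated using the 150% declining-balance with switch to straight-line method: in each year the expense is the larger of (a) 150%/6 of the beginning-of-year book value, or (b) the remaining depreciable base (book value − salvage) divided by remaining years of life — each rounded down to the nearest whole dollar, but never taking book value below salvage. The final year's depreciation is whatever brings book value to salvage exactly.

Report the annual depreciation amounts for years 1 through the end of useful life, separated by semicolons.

$81,353; $61,015; $45,761; $34,321; $30,481; $30,482

Depreciable base = $325,413 − $42,000 = $283,413.
Year 1: DB = ⌊$325,413 × 150%/6⌋ = $81,353; SL = ⌊$283,413/6⌋ = $47,235 → take DB $81,353. Book value $244,060.
Year 2: DB = ⌊$244,060 × 150%/6⌋ = $61,015; SL = ⌊$202,060/5⌋ = $40,412 → take DB $61,015. Book value $183,045.
Year 3: DB = ⌊$183,045 × 150%/6⌋ = $45,761; SL = ⌊$141,045/4⌋ = $35,261 → take DB $45,761. Book value $137,284.
Year 4: DB = ⌊$137,284 × 150%/6⌋ = $34,321; SL = ⌊$95,284/3⌋ = $31,761 → take DB $34,321. Book value $102,963.
Year 5: DB = ⌊$102,963 × 150%/6⌋ = $25,740; SL = ⌊$60,963/2⌋ = $30,481 → take SL $30,481. Book value $72,482.
Year 6 (final): $72,482 − $42,000 = $30,482. Book value $42,000.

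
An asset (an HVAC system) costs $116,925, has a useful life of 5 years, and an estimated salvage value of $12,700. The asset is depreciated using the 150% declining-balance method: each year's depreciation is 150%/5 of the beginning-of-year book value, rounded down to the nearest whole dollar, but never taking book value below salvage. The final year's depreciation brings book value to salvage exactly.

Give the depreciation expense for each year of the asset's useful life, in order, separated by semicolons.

Depreciable base = $116,925 − $12,700 = $104,225.
Year 1: ⌊$116,925 × 150%/5⌋ = $35,077. Book value $81,848.
Year 2: ⌊$81,848 × 150%/5⌋ = $24,554. Book value $57,294.
Year 3: ⌊$57,294 × 150%/5⌋ = $17,188. Book value $40,106.
Year 4: ⌊$40,106 × 150%/5⌋ = $12,031. Book value $28,075.
Year 5 (final): $28,075 − $12,700 = $15,375. Book value $12,700.

$35,077; $24,554; $17,188; $12,031; $15,375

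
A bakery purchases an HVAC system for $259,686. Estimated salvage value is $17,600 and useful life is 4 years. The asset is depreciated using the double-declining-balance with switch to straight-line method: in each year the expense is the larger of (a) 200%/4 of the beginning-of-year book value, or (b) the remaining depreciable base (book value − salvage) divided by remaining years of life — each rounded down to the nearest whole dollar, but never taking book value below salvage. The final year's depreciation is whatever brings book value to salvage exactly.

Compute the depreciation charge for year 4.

$14,861

Depreciable base = $259,686 − $17,600 = $242,086.
Year 1: DB = ⌊$259,686 × 200%/4⌋ = $129,843; SL = ⌊$242,086/4⌋ = $60,521 → take DB $129,843. Book value $129,843.
Year 2: DB = ⌊$129,843 × 200%/4⌋ = $64,921; SL = ⌊$112,243/3⌋ = $37,414 → take DB $64,921. Book value $64,922.
Year 3: DB = ⌊$64,922 × 200%/4⌋ = $32,461; SL = ⌊$47,322/2⌋ = $23,661 → take DB $32,461. Book value $32,461.
Year 4 (final): $32,461 − $17,600 = $14,861. Book value $17,600.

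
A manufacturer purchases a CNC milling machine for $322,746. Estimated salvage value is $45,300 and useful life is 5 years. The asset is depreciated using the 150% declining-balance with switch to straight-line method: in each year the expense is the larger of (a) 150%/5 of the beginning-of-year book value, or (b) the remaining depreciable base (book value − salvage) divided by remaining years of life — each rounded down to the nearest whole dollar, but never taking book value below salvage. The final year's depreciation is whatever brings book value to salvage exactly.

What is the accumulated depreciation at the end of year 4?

$245,253

Depreciable base = $322,746 − $45,300 = $277,446.
Year 1: DB = ⌊$322,746 × 150%/5⌋ = $96,823; SL = ⌊$277,446/5⌋ = $55,489 → take DB $96,823. Book value $225,923.
Year 2: DB = ⌊$225,923 × 150%/5⌋ = $67,776; SL = ⌊$180,623/4⌋ = $45,155 → take DB $67,776. Book value $158,147.
Year 3: DB = ⌊$158,147 × 150%/5⌋ = $47,444; SL = ⌊$112,847/3⌋ = $37,615 → take DB $47,444. Book value $110,703.
Year 4: DB = ⌊$110,703 × 150%/5⌋ = $33,210; SL = ⌊$65,403/2⌋ = $32,701 → take DB $33,210. Book value $77,493.
Accumulated through year 4 = $322,746 − $77,493 = $245,253.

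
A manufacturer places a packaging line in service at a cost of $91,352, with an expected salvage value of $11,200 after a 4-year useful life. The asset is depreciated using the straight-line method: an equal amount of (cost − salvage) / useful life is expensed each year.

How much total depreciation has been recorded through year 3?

Depreciable base = $91,352 − $11,200 = $80,152.
Annual expense = $80,152 / 4 = $20,038.
End of year 1: book value $71,314.
End of year 2: book value $51,276.
End of year 3: book value $31,238.
Accumulated through year 3 = $91,352 − $31,238 = $60,114.

$60,114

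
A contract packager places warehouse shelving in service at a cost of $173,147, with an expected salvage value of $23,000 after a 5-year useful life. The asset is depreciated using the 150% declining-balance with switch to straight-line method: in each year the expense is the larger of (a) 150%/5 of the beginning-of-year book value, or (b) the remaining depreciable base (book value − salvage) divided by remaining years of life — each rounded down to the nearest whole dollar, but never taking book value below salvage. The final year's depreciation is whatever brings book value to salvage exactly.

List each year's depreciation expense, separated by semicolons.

$51,944; $36,360; $25,452; $18,195; $18,196

Depreciable base = $173,147 − $23,000 = $150,147.
Year 1: DB = ⌊$173,147 × 150%/5⌋ = $51,944; SL = ⌊$150,147/5⌋ = $30,029 → take DB $51,944. Book value $121,203.
Year 2: DB = ⌊$121,203 × 150%/5⌋ = $36,360; SL = ⌊$98,203/4⌋ = $24,550 → take DB $36,360. Book value $84,843.
Year 3: DB = ⌊$84,843 × 150%/5⌋ = $25,452; SL = ⌊$61,843/3⌋ = $20,614 → take DB $25,452. Book value $59,391.
Year 4: DB = ⌊$59,391 × 150%/5⌋ = $17,817; SL = ⌊$36,391/2⌋ = $18,195 → take SL $18,195. Book value $41,196.
Year 5 (final): $41,196 − $23,000 = $18,196. Book value $23,000.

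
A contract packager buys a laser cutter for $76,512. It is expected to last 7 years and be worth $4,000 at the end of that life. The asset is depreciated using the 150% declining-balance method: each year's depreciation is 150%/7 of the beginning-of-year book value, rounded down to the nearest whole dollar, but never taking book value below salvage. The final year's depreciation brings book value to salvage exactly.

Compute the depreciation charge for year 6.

Depreciable base = $76,512 − $4,000 = $72,512.
Year 1: ⌊$76,512 × 150%/7⌋ = $16,395. Book value $60,117.
Year 2: ⌊$60,117 × 150%/7⌋ = $12,882. Book value $47,235.
Year 3: ⌊$47,235 × 150%/7⌋ = $10,121. Book value $37,114.
Year 4: ⌊$37,114 × 150%/7⌋ = $7,953. Book value $29,161.
Year 5: ⌊$29,161 × 150%/7⌋ = $6,248. Book value $22,913.
Year 6: ⌊$22,913 × 150%/7⌋ = $4,909. Book value $18,004.

$4,909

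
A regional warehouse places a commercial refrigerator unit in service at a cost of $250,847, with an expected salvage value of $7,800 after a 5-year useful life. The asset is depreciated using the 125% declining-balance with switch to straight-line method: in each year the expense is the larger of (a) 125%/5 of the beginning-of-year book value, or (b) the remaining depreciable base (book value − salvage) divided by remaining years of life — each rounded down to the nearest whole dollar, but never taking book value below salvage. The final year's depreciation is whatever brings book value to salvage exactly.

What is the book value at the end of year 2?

Depreciable base = $250,847 − $7,800 = $243,047.
Year 1: DB = ⌊$250,847 × 125%/5⌋ = $62,711; SL = ⌊$243,047/5⌋ = $48,609 → take DB $62,711. Book value $188,136.
Year 2: DB = ⌊$188,136 × 125%/5⌋ = $47,034; SL = ⌊$180,336/4⌋ = $45,084 → take DB $47,034. Book value $141,102.

$141,102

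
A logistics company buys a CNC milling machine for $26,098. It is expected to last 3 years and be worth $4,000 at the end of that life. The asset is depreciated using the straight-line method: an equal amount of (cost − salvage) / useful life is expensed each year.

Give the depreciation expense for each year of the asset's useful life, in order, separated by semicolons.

Depreciable base = $26,098 − $4,000 = $22,098.
Annual expense = $22,098 / 3 = $7,366.
End of year 1: book value $18,732.
End of year 2: book value $11,366.
End of year 3: book value $4,000.

$7,366; $7,366; $7,366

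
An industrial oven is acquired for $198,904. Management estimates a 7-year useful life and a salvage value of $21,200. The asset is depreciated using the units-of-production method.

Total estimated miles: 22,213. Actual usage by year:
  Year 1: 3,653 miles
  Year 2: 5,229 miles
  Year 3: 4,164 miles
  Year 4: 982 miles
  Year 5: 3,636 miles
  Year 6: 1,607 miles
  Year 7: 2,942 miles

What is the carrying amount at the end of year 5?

$57,592

Depreciable base = $198,904 − $21,200 = $177,704.
Rate = $177,704 / 22,213 miles = $8 per mile.
Year 1: 3,653 × $8 = $29,224. Book value $169,680.
Year 2: 5,229 × $8 = $41,832. Book value $127,848.
Year 3: 4,164 × $8 = $33,312. Book value $94,536.
Year 4: 982 × $8 = $7,856. Book value $86,680.
Year 5: 3,636 × $8 = $29,088. Book value $57,592.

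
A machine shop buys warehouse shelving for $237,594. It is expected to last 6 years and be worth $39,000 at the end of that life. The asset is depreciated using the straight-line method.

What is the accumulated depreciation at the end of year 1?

Depreciable base = $237,594 − $39,000 = $198,594.
Annual expense = $198,594 / 6 = $33,099.
End of year 1: book value $204,495.
Accumulated through year 1 = $237,594 − $204,495 = $33,099.

$33,099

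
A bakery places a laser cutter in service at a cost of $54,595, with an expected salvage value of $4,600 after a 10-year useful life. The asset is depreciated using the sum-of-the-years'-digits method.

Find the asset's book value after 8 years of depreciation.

Depreciable base = $54,595 − $4,600 = $49,995.
Sum of the years' digits = 10+9+8+7+6+5+4+3+2+1 = 55.
Year 1: $49,995 × 10/55 = $9,090. Book value $45,505.
Year 2: $49,995 × 9/55 = $8,181. Book value $37,324.
Year 3: $49,995 × 8/55 = $7,272. Book value $30,052.
Year 4: $49,995 × 7/55 = $6,363. Book value $23,689.
Year 5: $49,995 × 6/55 = $5,454. Book value $18,235.
Year 6: $49,995 × 5/55 = $4,545. Book value $13,690.
Year 7: $49,995 × 4/55 = $3,636. Book value $10,054.
Year 8: $49,995 × 3/55 = $2,727. Book value $7,327.

$7,327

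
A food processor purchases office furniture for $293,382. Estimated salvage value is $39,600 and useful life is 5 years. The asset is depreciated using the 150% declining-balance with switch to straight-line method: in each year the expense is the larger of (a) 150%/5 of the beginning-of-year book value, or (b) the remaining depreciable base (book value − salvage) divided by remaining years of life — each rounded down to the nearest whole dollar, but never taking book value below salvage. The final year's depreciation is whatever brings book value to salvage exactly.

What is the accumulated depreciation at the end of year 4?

Depreciable base = $293,382 − $39,600 = $253,782.
Year 1: DB = ⌊$293,382 × 150%/5⌋ = $88,014; SL = ⌊$253,782/5⌋ = $50,756 → take DB $88,014. Book value $205,368.
Year 2: DB = ⌊$205,368 × 150%/5⌋ = $61,610; SL = ⌊$165,768/4⌋ = $41,442 → take DB $61,610. Book value $143,758.
Year 3: DB = ⌊$143,758 × 150%/5⌋ = $43,127; SL = ⌊$104,158/3⌋ = $34,719 → take DB $43,127. Book value $100,631.
Year 4: DB = ⌊$100,631 × 150%/5⌋ = $30,189; SL = ⌊$61,031/2⌋ = $30,515 → take SL $30,515. Book value $70,116.
Accumulated through year 4 = $293,382 − $70,116 = $223,266.

$223,266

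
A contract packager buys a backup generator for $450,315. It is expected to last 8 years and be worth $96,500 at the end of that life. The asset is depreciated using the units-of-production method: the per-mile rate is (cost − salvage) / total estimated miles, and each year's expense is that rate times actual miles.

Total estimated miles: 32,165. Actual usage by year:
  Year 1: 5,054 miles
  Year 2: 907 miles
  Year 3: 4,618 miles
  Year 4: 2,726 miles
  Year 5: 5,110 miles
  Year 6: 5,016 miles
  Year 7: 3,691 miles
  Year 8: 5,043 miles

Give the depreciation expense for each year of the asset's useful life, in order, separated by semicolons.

Depreciable base = $450,315 − $96,500 = $353,815.
Rate = $353,815 / 32,165 miles = $11 per mile.
Year 1: 5,054 × $11 = $55,594. Book value $394,721.
Year 2: 907 × $11 = $9,977. Book value $384,744.
Year 3: 4,618 × $11 = $50,798. Book value $333,946.
Year 4: 2,726 × $11 = $29,986. Book value $303,960.
Year 5: 5,110 × $11 = $56,210. Book value $247,750.
Year 6: 5,016 × $11 = $55,176. Book value $192,574.
Year 7: 3,691 × $11 = $40,601. Book value $151,973.
Year 8: 5,043 × $11 = $55,473. Book value $96,500.

$55,594; $9,977; $50,798; $29,986; $56,210; $55,176; $40,601; $55,473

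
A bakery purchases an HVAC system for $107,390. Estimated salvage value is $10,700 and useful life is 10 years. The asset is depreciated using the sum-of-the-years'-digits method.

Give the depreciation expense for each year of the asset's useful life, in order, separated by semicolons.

$17,580; $15,822; $14,064; $12,306; $10,548; $8,790; $7,032; $5,274; $3,516; $1,758

Depreciable base = $107,390 − $10,700 = $96,690.
Sum of the years' digits = 10+9+8+7+6+5+4+3+2+1 = 55.
Year 1: $96,690 × 10/55 = $17,580. Book value $89,810.
Year 2: $96,690 × 9/55 = $15,822. Book value $73,988.
Year 3: $96,690 × 8/55 = $14,064. Book value $59,924.
Year 4: $96,690 × 7/55 = $12,306. Book value $47,618.
Year 5: $96,690 × 6/55 = $10,548. Book value $37,070.
Year 6: $96,690 × 5/55 = $8,790. Book value $28,280.
Year 7: $96,690 × 4/55 = $7,032. Book value $21,248.
Year 8: $96,690 × 3/55 = $5,274. Book value $15,974.
Year 9: $96,690 × 2/55 = $3,516. Book value $12,458.
Year 10: $96,690 × 1/55 = $1,758. Book value $10,700.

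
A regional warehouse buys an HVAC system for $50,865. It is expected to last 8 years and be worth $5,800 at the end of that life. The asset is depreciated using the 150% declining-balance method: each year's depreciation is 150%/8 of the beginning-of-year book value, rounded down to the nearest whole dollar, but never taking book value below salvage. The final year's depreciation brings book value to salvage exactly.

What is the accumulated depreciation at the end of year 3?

$23,582

Depreciable base = $50,865 − $5,800 = $45,065.
Year 1: ⌊$50,865 × 150%/8⌋ = $9,537. Book value $41,328.
Year 2: ⌊$41,328 × 150%/8⌋ = $7,749. Book value $33,579.
Year 3: ⌊$33,579 × 150%/8⌋ = $6,296. Book value $27,283.
Accumulated through year 3 = $50,865 − $27,283 = $23,582.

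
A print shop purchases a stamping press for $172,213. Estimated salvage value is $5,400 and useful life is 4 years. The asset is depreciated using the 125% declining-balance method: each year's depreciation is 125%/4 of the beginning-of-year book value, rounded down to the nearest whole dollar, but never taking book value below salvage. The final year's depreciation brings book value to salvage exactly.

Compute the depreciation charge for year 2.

Depreciable base = $172,213 − $5,400 = $166,813.
Year 1: ⌊$172,213 × 125%/4⌋ = $53,816. Book value $118,397.
Year 2: ⌊$118,397 × 125%/4⌋ = $36,999. Book value $81,398.

$36,999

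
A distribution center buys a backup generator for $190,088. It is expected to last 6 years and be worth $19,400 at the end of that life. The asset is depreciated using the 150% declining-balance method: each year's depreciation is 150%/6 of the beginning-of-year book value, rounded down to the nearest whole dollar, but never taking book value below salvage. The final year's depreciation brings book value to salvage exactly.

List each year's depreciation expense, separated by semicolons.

$47,522; $35,641; $26,731; $20,048; $15,036; $25,710

Depreciable base = $190,088 − $19,400 = $170,688.
Year 1: ⌊$190,088 × 150%/6⌋ = $47,522. Book value $142,566.
Year 2: ⌊$142,566 × 150%/6⌋ = $35,641. Book value $106,925.
Year 3: ⌊$106,925 × 150%/6⌋ = $26,731. Book value $80,194.
Year 4: ⌊$80,194 × 150%/6⌋ = $20,048. Book value $60,146.
Year 5: ⌊$60,146 × 150%/6⌋ = $15,036. Book value $45,110.
Year 6 (final): $45,110 − $19,400 = $25,710. Book value $19,400.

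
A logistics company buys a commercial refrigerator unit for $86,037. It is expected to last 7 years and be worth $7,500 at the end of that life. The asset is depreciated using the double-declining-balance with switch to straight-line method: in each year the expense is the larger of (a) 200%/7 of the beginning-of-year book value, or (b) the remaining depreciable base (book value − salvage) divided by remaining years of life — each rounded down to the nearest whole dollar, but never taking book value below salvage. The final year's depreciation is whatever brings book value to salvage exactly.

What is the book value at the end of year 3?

Depreciable base = $86,037 − $7,500 = $78,537.
Year 1: DB = ⌊$86,037 × 200%/7⌋ = $24,582; SL = ⌊$78,537/7⌋ = $11,219 → take DB $24,582. Book value $61,455.
Year 2: DB = ⌊$61,455 × 200%/7⌋ = $17,558; SL = ⌊$53,955/6⌋ = $8,992 → take DB $17,558. Book value $43,897.
Year 3: DB = ⌊$43,897 × 200%/7⌋ = $12,542; SL = ⌊$36,397/5⌋ = $7,279 → take DB $12,542. Book value $31,355.

$31,355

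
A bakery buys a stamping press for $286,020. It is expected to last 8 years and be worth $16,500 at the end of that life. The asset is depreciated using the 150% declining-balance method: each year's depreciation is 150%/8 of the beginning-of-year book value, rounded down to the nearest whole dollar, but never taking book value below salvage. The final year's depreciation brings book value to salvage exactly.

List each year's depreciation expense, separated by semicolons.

Depreciable base = $286,020 − $16,500 = $269,520.
Year 1: ⌊$286,020 × 150%/8⌋ = $53,628. Book value $232,392.
Year 2: ⌊$232,392 × 150%/8⌋ = $43,573. Book value $188,819.
Year 3: ⌊$188,819 × 150%/8⌋ = $35,403. Book value $153,416.
Year 4: ⌊$153,416 × 150%/8⌋ = $28,765. Book value $124,651.
Year 5: ⌊$124,651 × 150%/8⌋ = $23,372. Book value $101,279.
Year 6: ⌊$101,279 × 150%/8⌋ = $18,989. Book value $82,290.
Year 7: ⌊$82,290 × 150%/8⌋ = $15,429. Book value $66,861.
Year 8 (final): $66,861 − $16,500 = $50,361. Book value $16,500.

$53,628; $43,573; $35,403; $28,765; $23,372; $18,989; $15,429; $50,361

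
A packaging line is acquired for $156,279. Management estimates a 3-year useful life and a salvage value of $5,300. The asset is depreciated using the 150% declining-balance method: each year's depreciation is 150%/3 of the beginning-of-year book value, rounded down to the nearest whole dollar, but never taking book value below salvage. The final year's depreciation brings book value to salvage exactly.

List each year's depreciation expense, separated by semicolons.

Depreciable base = $156,279 − $5,300 = $150,979.
Year 1: ⌊$156,279 × 150%/3⌋ = $78,139. Book value $78,140.
Year 2: ⌊$78,140 × 150%/3⌋ = $39,070. Book value $39,070.
Year 3 (final): $39,070 − $5,300 = $33,770. Book value $5,300.

$78,139; $39,070; $33,770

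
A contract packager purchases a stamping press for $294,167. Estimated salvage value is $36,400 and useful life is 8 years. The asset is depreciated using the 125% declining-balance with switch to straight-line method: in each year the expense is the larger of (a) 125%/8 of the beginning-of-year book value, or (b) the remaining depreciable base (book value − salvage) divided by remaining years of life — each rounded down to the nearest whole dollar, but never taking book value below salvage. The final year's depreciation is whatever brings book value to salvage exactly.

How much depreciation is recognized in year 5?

Depreciable base = $294,167 − $36,400 = $257,767.
Year 1: DB = ⌊$294,167 × 125%/8⌋ = $45,963; SL = ⌊$257,767/8⌋ = $32,220 → take DB $45,963. Book value $248,204.
Year 2: DB = ⌊$248,204 × 125%/8⌋ = $38,781; SL = ⌊$211,804/7⌋ = $30,257 → take DB $38,781. Book value $209,423.
Year 3: DB = ⌊$209,423 × 125%/8⌋ = $32,722; SL = ⌊$173,023/6⌋ = $28,837 → take DB $32,722. Book value $176,701.
Year 4: DB = ⌊$176,701 × 125%/8⌋ = $27,609; SL = ⌊$140,301/5⌋ = $28,060 → take SL $28,060. Book value $148,641.
Year 5: DB = ⌊$148,641 × 125%/8⌋ = $23,225; SL = ⌊$112,241/4⌋ = $28,060 → take SL $28,060. Book value $120,581.

$28,060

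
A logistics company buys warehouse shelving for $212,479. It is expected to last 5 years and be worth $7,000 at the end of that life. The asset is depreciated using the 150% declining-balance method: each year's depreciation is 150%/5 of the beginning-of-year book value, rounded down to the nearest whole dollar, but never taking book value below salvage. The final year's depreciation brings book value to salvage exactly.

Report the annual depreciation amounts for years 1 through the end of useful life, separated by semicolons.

Depreciable base = $212,479 − $7,000 = $205,479.
Year 1: ⌊$212,479 × 150%/5⌋ = $63,743. Book value $148,736.
Year 2: ⌊$148,736 × 150%/5⌋ = $44,620. Book value $104,116.
Year 3: ⌊$104,116 × 150%/5⌋ = $31,234. Book value $72,882.
Year 4: ⌊$72,882 × 150%/5⌋ = $21,864. Book value $51,018.
Year 5 (final): $51,018 − $7,000 = $44,018. Book value $7,000.

$63,743; $44,620; $31,234; $21,864; $44,018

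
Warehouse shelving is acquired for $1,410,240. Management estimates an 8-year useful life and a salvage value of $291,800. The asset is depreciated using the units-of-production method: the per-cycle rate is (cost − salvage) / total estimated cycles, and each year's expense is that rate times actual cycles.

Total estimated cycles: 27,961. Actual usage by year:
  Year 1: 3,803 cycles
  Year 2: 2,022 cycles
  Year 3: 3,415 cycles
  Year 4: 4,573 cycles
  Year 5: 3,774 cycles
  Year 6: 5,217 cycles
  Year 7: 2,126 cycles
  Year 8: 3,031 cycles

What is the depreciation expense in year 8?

$121,240

Depreciable base = $1,410,240 − $291,800 = $1,118,440.
Rate = $1,118,440 / 27,961 cycles = $40 per cycle.
Year 1: 3,803 × $40 = $152,120. Book value $1,258,120.
Year 2: 2,022 × $40 = $80,880. Book value $1,177,240.
Year 3: 3,415 × $40 = $136,600. Book value $1,040,640.
Year 4: 4,573 × $40 = $182,920. Book value $857,720.
Year 5: 3,774 × $40 = $150,960. Book value $706,760.
Year 6: 5,217 × $40 = $208,680. Book value $498,080.
Year 7: 2,126 × $40 = $85,040. Book value $413,040.
Year 8: 3,031 × $40 = $121,240. Book value $291,800.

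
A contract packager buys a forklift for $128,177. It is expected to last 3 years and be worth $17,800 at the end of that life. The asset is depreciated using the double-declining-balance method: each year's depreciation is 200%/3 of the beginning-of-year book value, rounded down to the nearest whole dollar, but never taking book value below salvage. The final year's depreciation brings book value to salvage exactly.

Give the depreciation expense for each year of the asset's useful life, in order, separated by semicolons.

Depreciable base = $128,177 − $17,800 = $110,377.
Year 1: ⌊$128,177 × 200%/3⌋ = $85,451. Book value $42,726.
Year 2: ⌊$42,726 × 200%/3⌋ = $28,484, capped at $24,926. Book value $17,800.
Year 3 (final): $17,800 − $17,800 = $0. Book value $17,800.

$85,451; $24,926; $0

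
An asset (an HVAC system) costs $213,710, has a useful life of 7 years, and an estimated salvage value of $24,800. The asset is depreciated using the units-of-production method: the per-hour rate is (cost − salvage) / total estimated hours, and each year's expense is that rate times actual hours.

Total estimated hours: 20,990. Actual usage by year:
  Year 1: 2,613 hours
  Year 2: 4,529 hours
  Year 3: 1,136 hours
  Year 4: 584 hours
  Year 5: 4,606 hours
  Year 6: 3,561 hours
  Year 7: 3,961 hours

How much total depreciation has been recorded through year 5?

$121,212

Depreciable base = $213,710 − $24,800 = $188,910.
Rate = $188,910 / 20,990 hours = $9 per hour.
Year 1: 2,613 × $9 = $23,517. Book value $190,193.
Year 2: 4,529 × $9 = $40,761. Book value $149,432.
Year 3: 1,136 × $9 = $10,224. Book value $139,208.
Year 4: 584 × $9 = $5,256. Book value $133,952.
Year 5: 4,606 × $9 = $41,454. Book value $92,498.
Accumulated through year 5 = $213,710 − $92,498 = $121,212.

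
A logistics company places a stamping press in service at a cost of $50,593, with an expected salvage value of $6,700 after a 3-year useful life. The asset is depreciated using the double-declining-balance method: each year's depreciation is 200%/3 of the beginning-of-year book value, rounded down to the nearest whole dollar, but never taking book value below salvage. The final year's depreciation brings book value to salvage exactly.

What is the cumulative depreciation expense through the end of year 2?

$43,893

Depreciable base = $50,593 − $6,700 = $43,893.
Year 1: ⌊$50,593 × 200%/3⌋ = $33,728. Book value $16,865.
Year 2: ⌊$16,865 × 200%/3⌋ = $11,243, capped at $10,165. Book value $6,700.
Accumulated through year 2 = $50,593 − $6,700 = $43,893.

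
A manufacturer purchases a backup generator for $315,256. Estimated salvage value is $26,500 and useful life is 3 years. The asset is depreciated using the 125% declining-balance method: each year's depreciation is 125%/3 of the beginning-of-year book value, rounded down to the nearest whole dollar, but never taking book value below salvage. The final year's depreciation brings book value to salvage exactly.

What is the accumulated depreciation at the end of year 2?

$207,981

Depreciable base = $315,256 − $26,500 = $288,756.
Year 1: ⌊$315,256 × 125%/3⌋ = $131,356. Book value $183,900.
Year 2: ⌊$183,900 × 125%/3⌋ = $76,625. Book value $107,275.
Accumulated through year 2 = $315,256 − $107,275 = $207,981.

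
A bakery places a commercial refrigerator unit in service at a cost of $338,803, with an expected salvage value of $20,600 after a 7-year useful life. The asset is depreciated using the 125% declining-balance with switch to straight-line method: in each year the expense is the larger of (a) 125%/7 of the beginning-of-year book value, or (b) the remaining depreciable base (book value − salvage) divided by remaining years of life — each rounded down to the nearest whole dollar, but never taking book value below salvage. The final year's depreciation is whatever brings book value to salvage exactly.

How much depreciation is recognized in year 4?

Depreciable base = $338,803 − $20,600 = $318,203.
Year 1: DB = ⌊$338,803 × 125%/7⌋ = $60,500; SL = ⌊$318,203/7⌋ = $45,457 → take DB $60,500. Book value $278,303.
Year 2: DB = ⌊$278,303 × 125%/7⌋ = $49,696; SL = ⌊$257,703/6⌋ = $42,950 → take DB $49,696. Book value $228,607.
Year 3: DB = ⌊$228,607 × 125%/7⌋ = $40,822; SL = ⌊$208,007/5⌋ = $41,601 → take SL $41,601. Book value $187,006.
Year 4: DB = ⌊$187,006 × 125%/7⌋ = $33,393; SL = ⌊$166,406/4⌋ = $41,601 → take SL $41,601. Book value $145,405.

$41,601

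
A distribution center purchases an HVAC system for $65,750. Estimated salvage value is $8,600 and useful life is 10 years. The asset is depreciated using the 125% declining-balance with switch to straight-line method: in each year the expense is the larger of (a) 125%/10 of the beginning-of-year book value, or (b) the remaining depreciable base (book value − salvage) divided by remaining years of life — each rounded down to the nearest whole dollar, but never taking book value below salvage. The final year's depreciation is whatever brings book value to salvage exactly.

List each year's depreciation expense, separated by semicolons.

Depreciable base = $65,750 − $8,600 = $57,150.
Year 1: DB = ⌊$65,750 × 125%/10⌋ = $8,218; SL = ⌊$57,150/10⌋ = $5,715 → take DB $8,218. Book value $57,532.
Year 2: DB = ⌊$57,532 × 125%/10⌋ = $7,191; SL = ⌊$48,932/9⌋ = $5,436 → take DB $7,191. Book value $50,341.
Year 3: DB = ⌊$50,341 × 125%/10⌋ = $6,292; SL = ⌊$41,741/8⌋ = $5,217 → take DB $6,292. Book value $44,049.
Year 4: DB = ⌊$44,049 × 125%/10⌋ = $5,506; SL = ⌊$35,449/7⌋ = $5,064 → take DB $5,506. Book value $38,543.
Year 5: DB = ⌊$38,543 × 125%/10⌋ = $4,817; SL = ⌊$29,943/6⌋ = $4,990 → take SL $4,990. Book value $33,553.
Year 6: DB = ⌊$33,553 × 125%/10⌋ = $4,194; SL = ⌊$24,953/5⌋ = $4,990 → take SL $4,990. Book value $28,563.
Year 7: DB = ⌊$28,563 × 125%/10⌋ = $3,570; SL = ⌊$19,963/4⌋ = $4,990 → take SL $4,990. Book value $23,573.
Year 8: DB = ⌊$23,573 × 125%/10⌋ = $2,946; SL = ⌊$14,973/3⌋ = $4,991 → take SL $4,991. Book value $18,582.
Year 9: DB = ⌊$18,582 × 125%/10⌋ = $2,322; SL = ⌊$9,982/2⌋ = $4,991 → take SL $4,991. Book value $13,591.
Year 10 (final): $13,591 − $8,600 = $4,991. Book value $8,600.

$8,218; $7,191; $6,292; $5,506; $4,990; $4,990; $4,990; $4,991; $4,991; $4,991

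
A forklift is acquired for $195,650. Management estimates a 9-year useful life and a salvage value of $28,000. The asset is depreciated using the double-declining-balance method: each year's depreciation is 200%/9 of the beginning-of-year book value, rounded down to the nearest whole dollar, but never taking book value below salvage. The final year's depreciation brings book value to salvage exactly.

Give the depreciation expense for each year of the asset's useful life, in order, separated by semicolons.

$43,477; $33,816; $26,301; $20,456; $15,911; $12,375; $9,625; $5,689; $0

Depreciable base = $195,650 − $28,000 = $167,650.
Year 1: ⌊$195,650 × 200%/9⌋ = $43,477. Book value $152,173.
Year 2: ⌊$152,173 × 200%/9⌋ = $33,816. Book value $118,357.
Year 3: ⌊$118,357 × 200%/9⌋ = $26,301. Book value $92,056.
Year 4: ⌊$92,056 × 200%/9⌋ = $20,456. Book value $71,600.
Year 5: ⌊$71,600 × 200%/9⌋ = $15,911. Book value $55,689.
Year 6: ⌊$55,689 × 200%/9⌋ = $12,375. Book value $43,314.
Year 7: ⌊$43,314 × 200%/9⌋ = $9,625. Book value $33,689.
Year 8: ⌊$33,689 × 200%/9⌋ = $7,486, capped at $5,689. Book value $28,000.
Year 9 (final): $28,000 − $28,000 = $0. Book value $28,000.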